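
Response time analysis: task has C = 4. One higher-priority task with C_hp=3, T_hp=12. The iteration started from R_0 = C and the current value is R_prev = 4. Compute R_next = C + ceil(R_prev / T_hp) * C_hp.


R_next = C + ceil(R_prev / T_hp) * C_hp
ceil(4 / 12) = ceil(0.3333) = 1
Interference = 1 * 3 = 3
R_next = 4 + 3 = 7

7


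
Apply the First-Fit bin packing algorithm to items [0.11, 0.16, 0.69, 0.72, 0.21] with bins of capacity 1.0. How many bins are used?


Place items sequentially using First-Fit:
  Item 0.11 -> new Bin 1
  Item 0.16 -> Bin 1 (now 0.27)
  Item 0.69 -> Bin 1 (now 0.96)
  Item 0.72 -> new Bin 2
  Item 0.21 -> Bin 2 (now 0.93)
Total bins used = 2

2


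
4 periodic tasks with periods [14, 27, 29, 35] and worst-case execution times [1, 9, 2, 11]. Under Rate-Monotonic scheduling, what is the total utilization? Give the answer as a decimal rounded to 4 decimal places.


Compute individual utilizations (exact fractions):
  Task 1: C/T = 1/14 (approx. 0.0714)
  Task 2: C/T = 9/27 = 1/3 (approx. 0.3333)
  Task 3: C/T = 2/29 (approx. 0.069)
  Task 4: C/T = 11/35 (approx. 0.3143)
Total utilization U = 1/14 + 1/3 + 2/29 + 11/35 = 4799/6090
Rounded to 4 decimal places: U = 0.7880
RM (Liu & Layland) bound for 4 tasks = 0.756828; compare with U = 4799/6090 (approx. 0.788013)
bound < U <= 1, so the RM sufficient condition is not met (inconclusive; an exact test such as response-time analysis is needed).

0.7880


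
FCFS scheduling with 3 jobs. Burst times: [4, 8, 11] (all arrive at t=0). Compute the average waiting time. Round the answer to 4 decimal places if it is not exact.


FCFS order (as given): [4, 8, 11]
Waiting times:
  Job 1: wait = 0
  Job 2: wait = 4
  Job 3: wait = 12
Sum of waiting times = 16
Average waiting time = 16/3 = 5.3333

5.3333


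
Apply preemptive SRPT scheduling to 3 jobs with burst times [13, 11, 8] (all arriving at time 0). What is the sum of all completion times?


Since all jobs arrive at t=0, SRPT equals SPT ordering.
SPT order: [8, 11, 13]
Completion times:
  Job 1: p=8, C=8
  Job 2: p=11, C=19
  Job 3: p=13, C=32
Total completion time = 8 + 19 + 32 = 59

59


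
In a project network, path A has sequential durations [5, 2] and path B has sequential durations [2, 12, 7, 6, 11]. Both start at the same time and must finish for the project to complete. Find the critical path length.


Path A total = 5 + 2 = 7
Path B total = 2 + 12 + 7 + 6 + 11 = 38
Critical path = longest path = max(7, 38) = 38

38


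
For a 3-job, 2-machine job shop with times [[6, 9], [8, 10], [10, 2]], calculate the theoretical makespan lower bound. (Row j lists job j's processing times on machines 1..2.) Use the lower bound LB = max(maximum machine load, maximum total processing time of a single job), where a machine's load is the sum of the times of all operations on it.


Machine loads:
  Machine 1: 6 + 8 + 10 = 24
  Machine 2: 9 + 10 + 2 = 21
Max machine load = 24
Job totals:
  Job 1: 15
  Job 2: 18
  Job 3: 12
Max job total = 18
Lower bound = max(24, 18) = 24

24


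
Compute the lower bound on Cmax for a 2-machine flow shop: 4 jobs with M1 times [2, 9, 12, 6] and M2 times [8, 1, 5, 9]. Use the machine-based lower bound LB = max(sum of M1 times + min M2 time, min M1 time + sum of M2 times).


LB1 = sum(M1 times) + min(M2 times) = 29 + 1 = 30
LB2 = min(M1 times) + sum(M2 times) = 2 + 23 = 25
Lower bound = max(LB1, LB2) = max(30, 25) = 30

30


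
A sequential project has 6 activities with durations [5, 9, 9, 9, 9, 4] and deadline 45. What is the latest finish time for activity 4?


LF(activity 4) = deadline - sum of successor durations
Successors: activities 5 through 6 with durations [9, 4]
Sum of successor durations = 13
LF = 45 - 13 = 32

32


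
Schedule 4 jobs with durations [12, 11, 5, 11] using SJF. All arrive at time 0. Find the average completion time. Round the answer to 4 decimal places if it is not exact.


SJF order (ascending): [5, 11, 11, 12]
Completion times:
  Job 1: burst=5, C=5
  Job 2: burst=11, C=16
  Job 3: burst=11, C=27
  Job 4: burst=12, C=39
Average completion = 87/4 = 21.75

21.75


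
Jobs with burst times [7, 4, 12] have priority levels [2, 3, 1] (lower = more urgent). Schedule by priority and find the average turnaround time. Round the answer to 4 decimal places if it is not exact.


Sort by priority (ascending = highest first):
Order: [(1, 12), (2, 7), (3, 4)]
Completion times:
  Priority 1, burst=12, C=12
  Priority 2, burst=7, C=19
  Priority 3, burst=4, C=23
Average turnaround = 54/3 = 18.0

18.0


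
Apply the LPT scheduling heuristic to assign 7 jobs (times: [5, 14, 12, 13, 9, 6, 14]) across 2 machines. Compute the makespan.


Sort jobs in decreasing order (LPT): [14, 14, 13, 12, 9, 6, 5]
Assign each job to the least loaded machine:
  Machine 1: jobs [14, 13, 6, 5], load = 38
  Machine 2: jobs [14, 12, 9], load = 35
Makespan = max load = 38

38


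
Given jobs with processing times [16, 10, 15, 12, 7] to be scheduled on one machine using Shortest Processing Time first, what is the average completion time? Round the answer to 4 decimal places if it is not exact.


Sort jobs by processing time (SPT order): [7, 10, 12, 15, 16]
Compute completion times sequentially:
  Job 1: processing = 7, completes at 7
  Job 2: processing = 10, completes at 17
  Job 3: processing = 12, completes at 29
  Job 4: processing = 15, completes at 44
  Job 5: processing = 16, completes at 60
Sum of completion times = 157
Average completion time = 157/5 = 31.4

31.4


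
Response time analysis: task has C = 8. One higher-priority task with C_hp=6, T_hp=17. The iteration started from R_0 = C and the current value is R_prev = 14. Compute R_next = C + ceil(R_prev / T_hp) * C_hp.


R_next = C + ceil(R_prev / T_hp) * C_hp
ceil(14 / 17) = ceil(0.8235) = 1
Interference = 1 * 6 = 6
R_next = 8 + 6 = 14
R_next = R_prev, so the iteration has converged (response time = 14).

14


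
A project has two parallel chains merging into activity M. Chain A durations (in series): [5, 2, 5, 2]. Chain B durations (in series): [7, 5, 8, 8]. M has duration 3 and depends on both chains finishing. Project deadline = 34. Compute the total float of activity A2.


Forward pass: ES(A2) = sum of predecessors on chain A = 5
EF = ES + duration = 5 + 2 = 7
Backward pass: LF(M) = deadline = 34; LS(M) = 34 - 3 = 31
LF(A2) = LS(M) - sum(successors on chain A) = 31 - 7 = 24
LS = LF - duration = 24 - 2 = 22
Total float = LS - ES = 22 - 5 = 17

17


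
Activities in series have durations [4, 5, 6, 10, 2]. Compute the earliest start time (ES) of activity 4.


Activity 4 starts after activities 1 through 3 complete.
Predecessor durations: [4, 5, 6]
ES = 4 + 5 + 6 = 15

15


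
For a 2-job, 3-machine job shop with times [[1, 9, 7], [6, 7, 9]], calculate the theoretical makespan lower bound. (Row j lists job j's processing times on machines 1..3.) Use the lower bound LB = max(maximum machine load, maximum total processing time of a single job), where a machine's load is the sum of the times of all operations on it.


Machine loads:
  Machine 1: 1 + 6 = 7
  Machine 2: 9 + 7 = 16
  Machine 3: 7 + 9 = 16
Max machine load = 16
Job totals:
  Job 1: 17
  Job 2: 22
Max job total = 22
Lower bound = max(16, 22) = 22

22


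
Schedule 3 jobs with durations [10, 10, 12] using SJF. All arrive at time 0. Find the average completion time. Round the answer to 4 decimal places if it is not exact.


SJF order (ascending): [10, 10, 12]
Completion times:
  Job 1: burst=10, C=10
  Job 2: burst=10, C=20
  Job 3: burst=12, C=32
Average completion = 62/3 = 20.6667

20.6667


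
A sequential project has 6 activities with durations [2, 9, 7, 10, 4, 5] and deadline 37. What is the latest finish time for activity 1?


LF(activity 1) = deadline - sum of successor durations
Successors: activities 2 through 6 with durations [9, 7, 10, 4, 5]
Sum of successor durations = 35
LF = 37 - 35 = 2

2


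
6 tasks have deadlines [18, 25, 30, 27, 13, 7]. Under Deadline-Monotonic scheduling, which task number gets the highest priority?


Sort tasks by relative deadline (ascending):
  Task 6: deadline = 7
  Task 5: deadline = 13
  Task 1: deadline = 18
  Task 2: deadline = 25
  Task 4: deadline = 27
  Task 3: deadline = 30
Priority order (highest first): [6, 5, 1, 2, 4, 3]
Highest priority task = 6

6


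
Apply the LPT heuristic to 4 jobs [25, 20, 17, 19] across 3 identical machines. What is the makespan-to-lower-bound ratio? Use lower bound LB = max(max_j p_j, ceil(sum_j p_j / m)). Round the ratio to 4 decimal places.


LPT order: [25, 20, 19, 17]
Machine loads after assignment: [25, 20, 36]
LPT makespan = 36
Lower bound = max(max_job, ceil(total/3)) = max(25, 27) = 27
Ratio = 36 / 27 = 1.3333

1.3333


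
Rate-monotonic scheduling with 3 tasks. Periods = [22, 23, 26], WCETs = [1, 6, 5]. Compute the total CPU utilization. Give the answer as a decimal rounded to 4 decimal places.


Compute individual utilizations (exact fractions):
  Task 1: C/T = 1/22 (approx. 0.0455)
  Task 2: C/T = 6/23 (approx. 0.2609)
  Task 3: C/T = 5/26 (approx. 0.1923)
Total utilization U = 1/22 + 6/23 + 5/26 = 1640/3289
Rounded to 4 decimal places: U = 0.4986
RM (Liu & Layland) bound for 3 tasks = 0.779763; compare with U = 1640/3289 (approx. 0.498632)
U <= bound, so schedulable by RM sufficient condition.

0.4986


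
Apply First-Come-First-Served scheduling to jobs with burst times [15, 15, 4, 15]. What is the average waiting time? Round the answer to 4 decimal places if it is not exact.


FCFS order (as given): [15, 15, 4, 15]
Waiting times:
  Job 1: wait = 0
  Job 2: wait = 15
  Job 3: wait = 30
  Job 4: wait = 34
Sum of waiting times = 79
Average waiting time = 79/4 = 19.75

19.75


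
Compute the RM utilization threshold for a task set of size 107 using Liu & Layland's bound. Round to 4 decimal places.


Compute 2^(1/107) = 1.0064990387
Subtract 1: 1.0064990387 - 1 = 0.0064990387
Multiply by n: 107 * 0.0064990387 = 0.6953971409
Round to 4 dp: 0.6954

0.6954


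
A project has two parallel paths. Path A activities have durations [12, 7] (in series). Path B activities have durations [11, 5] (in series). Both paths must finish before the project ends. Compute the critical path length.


Path A total = 12 + 7 = 19
Path B total = 11 + 5 = 16
Critical path = longest path = max(19, 16) = 19

19


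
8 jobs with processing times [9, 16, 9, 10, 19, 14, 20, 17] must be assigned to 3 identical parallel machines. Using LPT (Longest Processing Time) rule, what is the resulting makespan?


Sort jobs in decreasing order (LPT): [20, 19, 17, 16, 14, 10, 9, 9]
Assign each job to the least loaded machine:
  Machine 1: jobs [20, 10, 9], load = 39
  Machine 2: jobs [19, 14, 9], load = 42
  Machine 3: jobs [17, 16], load = 33
Makespan = max load = 42

42


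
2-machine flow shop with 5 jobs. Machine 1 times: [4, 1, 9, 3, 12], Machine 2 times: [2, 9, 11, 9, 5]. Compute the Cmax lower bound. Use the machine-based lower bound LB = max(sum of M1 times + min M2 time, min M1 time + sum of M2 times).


LB1 = sum(M1 times) + min(M2 times) = 29 + 2 = 31
LB2 = min(M1 times) + sum(M2 times) = 1 + 36 = 37
Lower bound = max(LB1, LB2) = max(31, 37) = 37

37


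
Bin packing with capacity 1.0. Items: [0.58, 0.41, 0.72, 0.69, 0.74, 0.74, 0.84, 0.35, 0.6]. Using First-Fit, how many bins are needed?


Place items sequentially using First-Fit:
  Item 0.58 -> new Bin 1
  Item 0.41 -> Bin 1 (now 0.99)
  Item 0.72 -> new Bin 2
  Item 0.69 -> new Bin 3
  Item 0.74 -> new Bin 4
  Item 0.74 -> new Bin 5
  Item 0.84 -> new Bin 6
  Item 0.35 -> new Bin 7
  Item 0.6 -> Bin 7 (now 0.95)
Total bins used = 7

7


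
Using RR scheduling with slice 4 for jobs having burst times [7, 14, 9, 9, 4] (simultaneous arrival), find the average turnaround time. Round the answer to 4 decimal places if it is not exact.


Time quantum = 4
Execution trace:
  J1 runs 4 units, time = 4
  J2 runs 4 units, time = 8
  J3 runs 4 units, time = 12
  J4 runs 4 units, time = 16
  J5 runs 4 units, time = 20
  J1 runs 3 units, time = 23
  J2 runs 4 units, time = 27
  J3 runs 4 units, time = 31
  J4 runs 4 units, time = 35
  J2 runs 4 units, time = 39
  J3 runs 1 units, time = 40
  J4 runs 1 units, time = 41
  J2 runs 2 units, time = 43
Finish times: [23, 43, 40, 41, 20]
Average turnaround = 167/5 = 33.4

33.4


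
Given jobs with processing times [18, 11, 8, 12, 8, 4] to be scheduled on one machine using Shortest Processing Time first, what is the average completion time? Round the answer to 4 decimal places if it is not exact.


Sort jobs by processing time (SPT order): [4, 8, 8, 11, 12, 18]
Compute completion times sequentially:
  Job 1: processing = 4, completes at 4
  Job 2: processing = 8, completes at 12
  Job 3: processing = 8, completes at 20
  Job 4: processing = 11, completes at 31
  Job 5: processing = 12, completes at 43
  Job 6: processing = 18, completes at 61
Sum of completion times = 171
Average completion time = 171/6 = 28.5

28.5


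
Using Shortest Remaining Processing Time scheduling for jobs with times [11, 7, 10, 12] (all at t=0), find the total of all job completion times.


Since all jobs arrive at t=0, SRPT equals SPT ordering.
SPT order: [7, 10, 11, 12]
Completion times:
  Job 1: p=7, C=7
  Job 2: p=10, C=17
  Job 3: p=11, C=28
  Job 4: p=12, C=40
Total completion time = 7 + 17 + 28 + 40 = 92

92


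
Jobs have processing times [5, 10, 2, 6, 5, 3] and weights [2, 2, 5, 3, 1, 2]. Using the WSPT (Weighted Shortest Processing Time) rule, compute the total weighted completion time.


Compute p/w ratios and sort ascending (WSPT): [(2, 5), (3, 2), (6, 3), (5, 2), (10, 2), (5, 1)]
Compute weighted completion times:
  Job (p=2,w=5): C=2, w*C=5*2=10
  Job (p=3,w=2): C=5, w*C=2*5=10
  Job (p=6,w=3): C=11, w*C=3*11=33
  Job (p=5,w=2): C=16, w*C=2*16=32
  Job (p=10,w=2): C=26, w*C=2*26=52
  Job (p=5,w=1): C=31, w*C=1*31=31
Total weighted completion time = 168

168


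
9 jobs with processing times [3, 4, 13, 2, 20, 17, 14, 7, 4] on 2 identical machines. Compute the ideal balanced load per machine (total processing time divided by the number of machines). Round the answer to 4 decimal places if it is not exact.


Total processing time = 3 + 4 + 13 + 2 + 20 + 17 + 14 + 7 + 4 = 84
Number of machines = 2
Ideal balanced load = 84 / 2 = 42.0

42.0


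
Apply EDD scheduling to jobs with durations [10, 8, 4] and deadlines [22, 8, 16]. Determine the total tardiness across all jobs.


Sort by due date (EDD order): [(8, 8), (4, 16), (10, 22)]
Compute completion times and tardiness:
  Job 1: p=8, d=8, C=8, tardiness=max(0,8-8)=0
  Job 2: p=4, d=16, C=12, tardiness=max(0,12-16)=0
  Job 3: p=10, d=22, C=22, tardiness=max(0,22-22)=0
Total tardiness = 0

0


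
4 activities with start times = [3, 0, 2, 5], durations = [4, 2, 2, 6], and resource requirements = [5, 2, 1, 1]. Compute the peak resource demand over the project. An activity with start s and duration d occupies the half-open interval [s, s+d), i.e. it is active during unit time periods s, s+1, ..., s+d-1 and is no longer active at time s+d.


Each activity i is active on [start_i, start_i + duration_i).
Compute total resource usage per time slot:
  t=0: active resources = [2], total = 2
  t=1: active resources = [2], total = 2
  t=2: active resources = [1], total = 1
  t=3: active resources = [5, 1], total = 6
  t=4: active resources = [5], total = 5
  t=5: active resources = [5, 1], total = 6
  t=6: active resources = [5, 1], total = 6
  t=7: active resources = [1], total = 1
  t=8: active resources = [1], total = 1
  t=9: active resources = [1], total = 1
  t=10: active resources = [1], total = 1
Peak resource demand = 6

6


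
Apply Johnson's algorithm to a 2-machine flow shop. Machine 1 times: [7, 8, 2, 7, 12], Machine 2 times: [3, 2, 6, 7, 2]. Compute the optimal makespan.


Apply Johnson's rule:
  Group 1 (a <= b): [(3, 2, 6), (4, 7, 7)]
  Group 2 (a > b): [(1, 7, 3), (2, 8, 2), (5, 12, 2)]
Optimal job order: [3, 4, 1, 2, 5]
Schedule:
  Job 3: M1 done at 2, M2 done at 8
  Job 4: M1 done at 9, M2 done at 16
  Job 1: M1 done at 16, M2 done at 19
  Job 2: M1 done at 24, M2 done at 26
  Job 5: M1 done at 36, M2 done at 38
Makespan = 38

38


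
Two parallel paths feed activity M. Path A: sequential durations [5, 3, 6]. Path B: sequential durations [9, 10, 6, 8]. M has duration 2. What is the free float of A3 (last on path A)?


ES(A3) = sum of predecessors on chain A = 8
EF(A3) = ES + duration = 8 + 6 = 14
Successor of A3 is M. ES(M) = max(sum(A), sum(B)) = max(14, 33) = 33
Free float = ES(successor) - EF(current) = 33 - 14 = 19

19


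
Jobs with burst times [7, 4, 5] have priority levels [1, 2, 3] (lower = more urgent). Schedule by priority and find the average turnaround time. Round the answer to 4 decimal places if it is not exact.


Sort by priority (ascending = highest first):
Order: [(1, 7), (2, 4), (3, 5)]
Completion times:
  Priority 1, burst=7, C=7
  Priority 2, burst=4, C=11
  Priority 3, burst=5, C=16
Average turnaround = 34/3 = 11.3333

11.3333


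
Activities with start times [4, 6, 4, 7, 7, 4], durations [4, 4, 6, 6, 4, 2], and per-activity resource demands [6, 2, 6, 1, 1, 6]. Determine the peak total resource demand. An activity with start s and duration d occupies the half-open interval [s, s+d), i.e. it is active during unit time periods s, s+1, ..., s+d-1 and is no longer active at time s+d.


Each activity i is active on [start_i, start_i + duration_i).
Compute total resource usage per time slot:
  t=0: active resources = [], total = 0
  t=1: active resources = [], total = 0
  t=2: active resources = [], total = 0
  t=3: active resources = [], total = 0
  t=4: active resources = [6, 6, 6], total = 18
  t=5: active resources = [6, 6, 6], total = 18
  t=6: active resources = [6, 2, 6], total = 14
  t=7: active resources = [6, 2, 6, 1, 1], total = 16
  t=8: active resources = [2, 6, 1, 1], total = 10
  t=9: active resources = [2, 6, 1, 1], total = 10
  t=10: active resources = [1, 1], total = 2
  t=11: active resources = [1], total = 1
  t=12: active resources = [1], total = 1
Peak resource demand = 18

18


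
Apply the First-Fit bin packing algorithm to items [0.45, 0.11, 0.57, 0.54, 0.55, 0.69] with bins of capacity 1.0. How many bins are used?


Place items sequentially using First-Fit:
  Item 0.45 -> new Bin 1
  Item 0.11 -> Bin 1 (now 0.56)
  Item 0.57 -> new Bin 2
  Item 0.54 -> new Bin 3
  Item 0.55 -> new Bin 4
  Item 0.69 -> new Bin 5
Total bins used = 5

5


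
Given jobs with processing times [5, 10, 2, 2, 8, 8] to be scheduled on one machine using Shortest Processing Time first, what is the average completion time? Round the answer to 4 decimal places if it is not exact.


Sort jobs by processing time (SPT order): [2, 2, 5, 8, 8, 10]
Compute completion times sequentially:
  Job 1: processing = 2, completes at 2
  Job 2: processing = 2, completes at 4
  Job 3: processing = 5, completes at 9
  Job 4: processing = 8, completes at 17
  Job 5: processing = 8, completes at 25
  Job 6: processing = 10, completes at 35
Sum of completion times = 92
Average completion time = 92/6 = 15.3333

15.3333


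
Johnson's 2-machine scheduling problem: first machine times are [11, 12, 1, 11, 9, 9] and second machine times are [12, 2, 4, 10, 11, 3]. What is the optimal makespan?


Apply Johnson's rule:
  Group 1 (a <= b): [(3, 1, 4), (5, 9, 11), (1, 11, 12)]
  Group 2 (a > b): [(4, 11, 10), (6, 9, 3), (2, 12, 2)]
Optimal job order: [3, 5, 1, 4, 6, 2]
Schedule:
  Job 3: M1 done at 1, M2 done at 5
  Job 5: M1 done at 10, M2 done at 21
  Job 1: M1 done at 21, M2 done at 33
  Job 4: M1 done at 32, M2 done at 43
  Job 6: M1 done at 41, M2 done at 46
  Job 2: M1 done at 53, M2 done at 55
Makespan = 55

55


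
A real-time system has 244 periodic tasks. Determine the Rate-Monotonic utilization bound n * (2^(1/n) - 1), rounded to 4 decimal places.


Compute 2^(1/244) = 1.0028448059
Subtract 1: 1.0028448059 - 1 = 0.0028448059
Multiply by n: 244 * 0.0028448059 = 0.6941326396
Round to 4 dp: 0.6941

0.6941


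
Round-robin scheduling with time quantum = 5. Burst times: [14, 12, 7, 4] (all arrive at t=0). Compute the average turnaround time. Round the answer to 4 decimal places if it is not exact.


Time quantum = 5
Execution trace:
  J1 runs 5 units, time = 5
  J2 runs 5 units, time = 10
  J3 runs 5 units, time = 15
  J4 runs 4 units, time = 19
  J1 runs 5 units, time = 24
  J2 runs 5 units, time = 29
  J3 runs 2 units, time = 31
  J1 runs 4 units, time = 35
  J2 runs 2 units, time = 37
Finish times: [35, 37, 31, 19]
Average turnaround = 122/4 = 30.5

30.5


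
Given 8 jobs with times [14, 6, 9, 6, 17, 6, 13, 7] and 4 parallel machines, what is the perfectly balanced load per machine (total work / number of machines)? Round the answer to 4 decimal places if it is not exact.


Total processing time = 14 + 6 + 9 + 6 + 17 + 6 + 13 + 7 = 78
Number of machines = 4
Ideal balanced load = 78 / 4 = 19.5

19.5


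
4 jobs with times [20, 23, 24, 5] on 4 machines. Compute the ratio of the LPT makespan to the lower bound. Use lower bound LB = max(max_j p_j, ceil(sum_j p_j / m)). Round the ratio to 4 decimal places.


LPT order: [24, 23, 20, 5]
Machine loads after assignment: [24, 23, 20, 5]
LPT makespan = 24
Lower bound = max(max_job, ceil(total/4)) = max(24, 18) = 24
Ratio = 24 / 24 = 1.0

1.0


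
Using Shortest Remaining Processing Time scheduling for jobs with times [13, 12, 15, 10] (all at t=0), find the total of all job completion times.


Since all jobs arrive at t=0, SRPT equals SPT ordering.
SPT order: [10, 12, 13, 15]
Completion times:
  Job 1: p=10, C=10
  Job 2: p=12, C=22
  Job 3: p=13, C=35
  Job 4: p=15, C=50
Total completion time = 10 + 22 + 35 + 50 = 117

117


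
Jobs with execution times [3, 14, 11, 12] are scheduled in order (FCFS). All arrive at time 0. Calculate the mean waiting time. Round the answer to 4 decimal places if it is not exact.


FCFS order (as given): [3, 14, 11, 12]
Waiting times:
  Job 1: wait = 0
  Job 2: wait = 3
  Job 3: wait = 17
  Job 4: wait = 28
Sum of waiting times = 48
Average waiting time = 48/4 = 12.0

12.0


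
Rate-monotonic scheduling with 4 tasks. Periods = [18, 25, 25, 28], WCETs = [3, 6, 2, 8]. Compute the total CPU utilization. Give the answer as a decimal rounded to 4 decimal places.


Compute individual utilizations (exact fractions):
  Task 1: C/T = 3/18 = 1/6 (approx. 0.1667)
  Task 2: C/T = 6/25 (approx. 0.24)
  Task 3: C/T = 2/25 (approx. 0.08)
  Task 4: C/T = 8/28 = 2/7 (approx. 0.2857)
Total utilization U = 1/6 + 6/25 + 2/25 + 2/7 = 811/1050
Rounded to 4 decimal places: U = 0.7724
RM (Liu & Layland) bound for 4 tasks = 0.756828; compare with U = 811/1050 (approx. 0.772381)
bound < U <= 1, so the RM sufficient condition is not met (inconclusive; an exact test such as response-time analysis is needed).

0.7724


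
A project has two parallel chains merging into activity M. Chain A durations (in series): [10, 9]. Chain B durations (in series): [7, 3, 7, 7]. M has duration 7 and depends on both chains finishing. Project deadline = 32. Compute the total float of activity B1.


Forward pass: ES(B1) = sum of predecessors on chain B = 0
EF = ES + duration = 0 + 7 = 7
Backward pass: LF(M) = deadline = 32; LS(M) = 32 - 7 = 25
LF(B1) = LS(M) - sum(successors on chain B) = 25 - 17 = 8
LS = LF - duration = 8 - 7 = 1
Total float = LS - ES = 1 - 0 = 1

1


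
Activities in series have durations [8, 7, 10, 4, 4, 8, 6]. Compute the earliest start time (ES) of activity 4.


Activity 4 starts after activities 1 through 3 complete.
Predecessor durations: [8, 7, 10]
ES = 8 + 7 + 10 = 25

25


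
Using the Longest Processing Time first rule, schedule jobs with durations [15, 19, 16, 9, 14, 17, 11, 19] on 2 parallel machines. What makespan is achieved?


Sort jobs in decreasing order (LPT): [19, 19, 17, 16, 15, 14, 11, 9]
Assign each job to the least loaded machine:
  Machine 1: jobs [19, 17, 14, 11], load = 61
  Machine 2: jobs [19, 16, 15, 9], load = 59
Makespan = max load = 61

61


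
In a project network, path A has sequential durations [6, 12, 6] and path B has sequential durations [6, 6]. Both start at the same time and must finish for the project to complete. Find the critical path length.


Path A total = 6 + 12 + 6 = 24
Path B total = 6 + 6 = 12
Critical path = longest path = max(24, 12) = 24

24


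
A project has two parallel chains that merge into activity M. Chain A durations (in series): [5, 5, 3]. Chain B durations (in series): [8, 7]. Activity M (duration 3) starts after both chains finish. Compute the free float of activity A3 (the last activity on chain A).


ES(A3) = sum of predecessors on chain A = 10
EF(A3) = ES + duration = 10 + 3 = 13
Successor of A3 is M. ES(M) = max(sum(A), sum(B)) = max(13, 15) = 15
Free float = ES(successor) - EF(current) = 15 - 13 = 2

2


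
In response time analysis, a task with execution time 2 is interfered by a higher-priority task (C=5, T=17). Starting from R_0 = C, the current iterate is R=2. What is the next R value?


R_next = C + ceil(R_prev / T_hp) * C_hp
ceil(2 / 17) = ceil(0.1176) = 1
Interference = 1 * 5 = 5
R_next = 2 + 5 = 7

7


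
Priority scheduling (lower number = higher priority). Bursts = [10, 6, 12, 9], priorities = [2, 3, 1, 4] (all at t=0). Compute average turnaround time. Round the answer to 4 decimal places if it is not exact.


Sort by priority (ascending = highest first):
Order: [(1, 12), (2, 10), (3, 6), (4, 9)]
Completion times:
  Priority 1, burst=12, C=12
  Priority 2, burst=10, C=22
  Priority 3, burst=6, C=28
  Priority 4, burst=9, C=37
Average turnaround = 99/4 = 24.75

24.75


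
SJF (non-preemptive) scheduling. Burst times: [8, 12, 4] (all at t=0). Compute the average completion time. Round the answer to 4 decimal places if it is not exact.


SJF order (ascending): [4, 8, 12]
Completion times:
  Job 1: burst=4, C=4
  Job 2: burst=8, C=12
  Job 3: burst=12, C=24
Average completion = 40/3 = 13.3333

13.3333


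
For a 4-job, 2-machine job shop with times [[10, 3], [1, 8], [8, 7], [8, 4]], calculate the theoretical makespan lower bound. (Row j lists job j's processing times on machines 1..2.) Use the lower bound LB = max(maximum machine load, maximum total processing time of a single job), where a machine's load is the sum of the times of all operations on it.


Machine loads:
  Machine 1: 10 + 1 + 8 + 8 = 27
  Machine 2: 3 + 8 + 7 + 4 = 22
Max machine load = 27
Job totals:
  Job 1: 13
  Job 2: 9
  Job 3: 15
  Job 4: 12
Max job total = 15
Lower bound = max(27, 15) = 27

27


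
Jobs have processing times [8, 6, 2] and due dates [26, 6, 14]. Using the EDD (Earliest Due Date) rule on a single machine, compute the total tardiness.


Sort by due date (EDD order): [(6, 6), (2, 14), (8, 26)]
Compute completion times and tardiness:
  Job 1: p=6, d=6, C=6, tardiness=max(0,6-6)=0
  Job 2: p=2, d=14, C=8, tardiness=max(0,8-14)=0
  Job 3: p=8, d=26, C=16, tardiness=max(0,16-26)=0
Total tardiness = 0

0


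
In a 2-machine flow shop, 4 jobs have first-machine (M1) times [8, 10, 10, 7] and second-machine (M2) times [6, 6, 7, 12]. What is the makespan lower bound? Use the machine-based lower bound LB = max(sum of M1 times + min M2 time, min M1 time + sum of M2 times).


LB1 = sum(M1 times) + min(M2 times) = 35 + 6 = 41
LB2 = min(M1 times) + sum(M2 times) = 7 + 31 = 38
Lower bound = max(LB1, LB2) = max(41, 38) = 41

41


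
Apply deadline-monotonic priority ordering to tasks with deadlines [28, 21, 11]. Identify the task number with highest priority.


Sort tasks by relative deadline (ascending):
  Task 3: deadline = 11
  Task 2: deadline = 21
  Task 1: deadline = 28
Priority order (highest first): [3, 2, 1]
Highest priority task = 3

3


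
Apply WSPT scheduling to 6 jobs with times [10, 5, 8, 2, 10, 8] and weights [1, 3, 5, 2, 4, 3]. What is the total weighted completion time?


Compute p/w ratios and sort ascending (WSPT): [(2, 2), (8, 5), (5, 3), (10, 4), (8, 3), (10, 1)]
Compute weighted completion times:
  Job (p=2,w=2): C=2, w*C=2*2=4
  Job (p=8,w=5): C=10, w*C=5*10=50
  Job (p=5,w=3): C=15, w*C=3*15=45
  Job (p=10,w=4): C=25, w*C=4*25=100
  Job (p=8,w=3): C=33, w*C=3*33=99
  Job (p=10,w=1): C=43, w*C=1*43=43
Total weighted completion time = 341

341


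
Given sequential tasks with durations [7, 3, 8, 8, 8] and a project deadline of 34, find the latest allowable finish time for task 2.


LF(activity 2) = deadline - sum of successor durations
Successors: activities 3 through 5 with durations [8, 8, 8]
Sum of successor durations = 24
LF = 34 - 24 = 10

10


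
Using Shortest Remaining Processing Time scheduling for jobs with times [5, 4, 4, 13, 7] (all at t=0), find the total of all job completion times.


Since all jobs arrive at t=0, SRPT equals SPT ordering.
SPT order: [4, 4, 5, 7, 13]
Completion times:
  Job 1: p=4, C=4
  Job 2: p=4, C=8
  Job 3: p=5, C=13
  Job 4: p=7, C=20
  Job 5: p=13, C=33
Total completion time = 4 + 8 + 13 + 20 + 33 = 78

78


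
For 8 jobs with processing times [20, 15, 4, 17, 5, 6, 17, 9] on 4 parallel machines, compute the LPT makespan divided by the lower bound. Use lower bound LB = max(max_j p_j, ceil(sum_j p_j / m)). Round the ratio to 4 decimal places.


LPT order: [20, 17, 17, 15, 9, 6, 5, 4]
Machine loads after assignment: [24, 23, 22, 24]
LPT makespan = 24
Lower bound = max(max_job, ceil(total/4)) = max(20, 24) = 24
Ratio = 24 / 24 = 1.0

1.0


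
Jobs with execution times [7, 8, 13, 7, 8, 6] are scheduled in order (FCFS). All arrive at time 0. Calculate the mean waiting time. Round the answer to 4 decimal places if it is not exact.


FCFS order (as given): [7, 8, 13, 7, 8, 6]
Waiting times:
  Job 1: wait = 0
  Job 2: wait = 7
  Job 3: wait = 15
  Job 4: wait = 28
  Job 5: wait = 35
  Job 6: wait = 43
Sum of waiting times = 128
Average waiting time = 128/6 = 21.3333

21.3333


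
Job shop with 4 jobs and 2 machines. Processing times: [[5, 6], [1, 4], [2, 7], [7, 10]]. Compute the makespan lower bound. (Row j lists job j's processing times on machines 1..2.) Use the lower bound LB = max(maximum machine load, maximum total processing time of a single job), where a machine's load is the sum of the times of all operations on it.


Machine loads:
  Machine 1: 5 + 1 + 2 + 7 = 15
  Machine 2: 6 + 4 + 7 + 10 = 27
Max machine load = 27
Job totals:
  Job 1: 11
  Job 2: 5
  Job 3: 9
  Job 4: 17
Max job total = 17
Lower bound = max(27, 17) = 27

27


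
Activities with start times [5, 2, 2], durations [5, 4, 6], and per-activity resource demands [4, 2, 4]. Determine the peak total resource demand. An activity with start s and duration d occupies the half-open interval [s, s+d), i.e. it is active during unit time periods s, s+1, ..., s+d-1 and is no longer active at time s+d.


Each activity i is active on [start_i, start_i + duration_i).
Compute total resource usage per time slot:
  t=0: active resources = [], total = 0
  t=1: active resources = [], total = 0
  t=2: active resources = [2, 4], total = 6
  t=3: active resources = [2, 4], total = 6
  t=4: active resources = [2, 4], total = 6
  t=5: active resources = [4, 2, 4], total = 10
  t=6: active resources = [4, 4], total = 8
  t=7: active resources = [4, 4], total = 8
  t=8: active resources = [4], total = 4
  t=9: active resources = [4], total = 4
Peak resource demand = 10

10


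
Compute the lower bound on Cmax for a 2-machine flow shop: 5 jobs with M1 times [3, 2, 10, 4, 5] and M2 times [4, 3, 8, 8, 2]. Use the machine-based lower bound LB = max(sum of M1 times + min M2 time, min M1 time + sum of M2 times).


LB1 = sum(M1 times) + min(M2 times) = 24 + 2 = 26
LB2 = min(M1 times) + sum(M2 times) = 2 + 25 = 27
Lower bound = max(LB1, LB2) = max(26, 27) = 27

27


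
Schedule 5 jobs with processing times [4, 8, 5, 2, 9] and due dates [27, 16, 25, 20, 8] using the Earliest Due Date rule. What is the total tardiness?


Sort by due date (EDD order): [(9, 8), (8, 16), (2, 20), (5, 25), (4, 27)]
Compute completion times and tardiness:
  Job 1: p=9, d=8, C=9, tardiness=max(0,9-8)=1
  Job 2: p=8, d=16, C=17, tardiness=max(0,17-16)=1
  Job 3: p=2, d=20, C=19, tardiness=max(0,19-20)=0
  Job 4: p=5, d=25, C=24, tardiness=max(0,24-25)=0
  Job 5: p=4, d=27, C=28, tardiness=max(0,28-27)=1
Total tardiness = 3

3


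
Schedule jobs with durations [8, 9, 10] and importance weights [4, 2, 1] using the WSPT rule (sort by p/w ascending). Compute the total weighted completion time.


Compute p/w ratios and sort ascending (WSPT): [(8, 4), (9, 2), (10, 1)]
Compute weighted completion times:
  Job (p=8,w=4): C=8, w*C=4*8=32
  Job (p=9,w=2): C=17, w*C=2*17=34
  Job (p=10,w=1): C=27, w*C=1*27=27
Total weighted completion time = 93

93


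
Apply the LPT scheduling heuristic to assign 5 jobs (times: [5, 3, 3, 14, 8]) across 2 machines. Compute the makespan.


Sort jobs in decreasing order (LPT): [14, 8, 5, 3, 3]
Assign each job to the least loaded machine:
  Machine 1: jobs [14, 3], load = 17
  Machine 2: jobs [8, 5, 3], load = 16
Makespan = max load = 17

17


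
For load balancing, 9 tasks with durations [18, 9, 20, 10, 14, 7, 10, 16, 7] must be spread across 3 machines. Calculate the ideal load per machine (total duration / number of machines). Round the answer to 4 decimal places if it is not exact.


Total processing time = 18 + 9 + 20 + 10 + 14 + 7 + 10 + 16 + 7 = 111
Number of machines = 3
Ideal balanced load = 111 / 3 = 37.0

37.0


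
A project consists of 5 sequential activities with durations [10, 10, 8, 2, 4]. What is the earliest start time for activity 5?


Activity 5 starts after activities 1 through 4 complete.
Predecessor durations: [10, 10, 8, 2]
ES = 10 + 10 + 8 + 2 = 30

30


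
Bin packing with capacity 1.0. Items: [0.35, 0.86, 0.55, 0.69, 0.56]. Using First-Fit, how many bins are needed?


Place items sequentially using First-Fit:
  Item 0.35 -> new Bin 1
  Item 0.86 -> new Bin 2
  Item 0.55 -> Bin 1 (now 0.9)
  Item 0.69 -> new Bin 3
  Item 0.56 -> new Bin 4
Total bins used = 4

4


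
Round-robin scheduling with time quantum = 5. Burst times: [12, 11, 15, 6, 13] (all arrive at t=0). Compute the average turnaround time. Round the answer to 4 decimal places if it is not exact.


Time quantum = 5
Execution trace:
  J1 runs 5 units, time = 5
  J2 runs 5 units, time = 10
  J3 runs 5 units, time = 15
  J4 runs 5 units, time = 20
  J5 runs 5 units, time = 25
  J1 runs 5 units, time = 30
  J2 runs 5 units, time = 35
  J3 runs 5 units, time = 40
  J4 runs 1 units, time = 41
  J5 runs 5 units, time = 46
  J1 runs 2 units, time = 48
  J2 runs 1 units, time = 49
  J3 runs 5 units, time = 54
  J5 runs 3 units, time = 57
Finish times: [48, 49, 54, 41, 57]
Average turnaround = 249/5 = 49.8

49.8


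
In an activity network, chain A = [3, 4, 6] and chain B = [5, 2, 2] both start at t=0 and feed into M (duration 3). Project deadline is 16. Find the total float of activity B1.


Forward pass: ES(B1) = sum of predecessors on chain B = 0
EF = ES + duration = 0 + 5 = 5
Backward pass: LF(M) = deadline = 16; LS(M) = 16 - 3 = 13
LF(B1) = LS(M) - sum(successors on chain B) = 13 - 4 = 9
LS = LF - duration = 9 - 5 = 4
Total float = LS - ES = 4 - 0 = 4

4


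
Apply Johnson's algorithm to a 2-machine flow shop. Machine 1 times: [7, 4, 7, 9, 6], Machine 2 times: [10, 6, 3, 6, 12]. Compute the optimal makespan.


Apply Johnson's rule:
  Group 1 (a <= b): [(2, 4, 6), (5, 6, 12), (1, 7, 10)]
  Group 2 (a > b): [(4, 9, 6), (3, 7, 3)]
Optimal job order: [2, 5, 1, 4, 3]
Schedule:
  Job 2: M1 done at 4, M2 done at 10
  Job 5: M1 done at 10, M2 done at 22
  Job 1: M1 done at 17, M2 done at 32
  Job 4: M1 done at 26, M2 done at 38
  Job 3: M1 done at 33, M2 done at 41
Makespan = 41

41


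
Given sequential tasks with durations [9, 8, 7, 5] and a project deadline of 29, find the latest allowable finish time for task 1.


LF(activity 1) = deadline - sum of successor durations
Successors: activities 2 through 4 with durations [8, 7, 5]
Sum of successor durations = 20
LF = 29 - 20 = 9

9


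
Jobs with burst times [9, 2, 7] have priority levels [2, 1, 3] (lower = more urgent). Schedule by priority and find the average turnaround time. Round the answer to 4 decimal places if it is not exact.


Sort by priority (ascending = highest first):
Order: [(1, 2), (2, 9), (3, 7)]
Completion times:
  Priority 1, burst=2, C=2
  Priority 2, burst=9, C=11
  Priority 3, burst=7, C=18
Average turnaround = 31/3 = 10.3333

10.3333


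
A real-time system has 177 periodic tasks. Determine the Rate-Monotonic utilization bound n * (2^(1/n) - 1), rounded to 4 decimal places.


Compute 2^(1/177) = 1.0039237636
Subtract 1: 1.0039237636 - 1 = 0.0039237636
Multiply by n: 177 * 0.0039237636 = 0.6945061572
Round to 4 dp: 0.6945

0.6945


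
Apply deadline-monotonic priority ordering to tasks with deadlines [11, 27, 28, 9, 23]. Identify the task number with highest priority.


Sort tasks by relative deadline (ascending):
  Task 4: deadline = 9
  Task 1: deadline = 11
  Task 5: deadline = 23
  Task 2: deadline = 27
  Task 3: deadline = 28
Priority order (highest first): [4, 1, 5, 2, 3]
Highest priority task = 4

4


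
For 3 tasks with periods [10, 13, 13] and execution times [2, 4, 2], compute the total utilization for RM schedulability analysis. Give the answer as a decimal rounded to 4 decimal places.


Compute individual utilizations (exact fractions):
  Task 1: C/T = 2/10 = 1/5 (approx. 0.2)
  Task 2: C/T = 4/13 (approx. 0.3077)
  Task 3: C/T = 2/13 (approx. 0.1538)
Total utilization U = 1/5 + 4/13 + 2/13 = 43/65
Rounded to 4 decimal places: U = 0.6615
RM (Liu & Layland) bound for 3 tasks = 0.779763; compare with U = 43/65 (approx. 0.661538)
U <= bound, so schedulable by RM sufficient condition.

0.6615


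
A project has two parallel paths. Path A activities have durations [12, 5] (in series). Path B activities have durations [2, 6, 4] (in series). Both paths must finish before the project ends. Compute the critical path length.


Path A total = 12 + 5 = 17
Path B total = 2 + 6 + 4 = 12
Critical path = longest path = max(17, 12) = 17

17


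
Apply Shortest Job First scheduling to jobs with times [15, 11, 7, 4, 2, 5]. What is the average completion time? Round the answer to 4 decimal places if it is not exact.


SJF order (ascending): [2, 4, 5, 7, 11, 15]
Completion times:
  Job 1: burst=2, C=2
  Job 2: burst=4, C=6
  Job 3: burst=5, C=11
  Job 4: burst=7, C=18
  Job 5: burst=11, C=29
  Job 6: burst=15, C=44
Average completion = 110/6 = 18.3333

18.3333


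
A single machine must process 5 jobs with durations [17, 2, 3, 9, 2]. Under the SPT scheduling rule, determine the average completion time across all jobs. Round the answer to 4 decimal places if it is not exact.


Sort jobs by processing time (SPT order): [2, 2, 3, 9, 17]
Compute completion times sequentially:
  Job 1: processing = 2, completes at 2
  Job 2: processing = 2, completes at 4
  Job 3: processing = 3, completes at 7
  Job 4: processing = 9, completes at 16
  Job 5: processing = 17, completes at 33
Sum of completion times = 62
Average completion time = 62/5 = 12.4

12.4


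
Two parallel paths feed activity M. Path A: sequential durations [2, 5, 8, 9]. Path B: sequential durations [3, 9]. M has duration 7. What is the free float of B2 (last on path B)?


ES(B2) = sum of predecessors on chain B = 3
EF(B2) = ES + duration = 3 + 9 = 12
Successor of B2 is M. ES(M) = max(sum(A), sum(B)) = max(24, 12) = 24
Free float = ES(successor) - EF(current) = 24 - 12 = 12

12


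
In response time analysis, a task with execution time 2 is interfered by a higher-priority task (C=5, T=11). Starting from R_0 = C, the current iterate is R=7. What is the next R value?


R_next = C + ceil(R_prev / T_hp) * C_hp
ceil(7 / 11) = ceil(0.6364) = 1
Interference = 1 * 5 = 5
R_next = 2 + 5 = 7
R_next = R_prev, so the iteration has converged (response time = 7).

7


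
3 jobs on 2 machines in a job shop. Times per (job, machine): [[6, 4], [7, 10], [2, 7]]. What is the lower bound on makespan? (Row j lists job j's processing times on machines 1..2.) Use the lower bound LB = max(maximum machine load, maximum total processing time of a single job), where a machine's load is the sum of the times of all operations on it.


Machine loads:
  Machine 1: 6 + 7 + 2 = 15
  Machine 2: 4 + 10 + 7 = 21
Max machine load = 21
Job totals:
  Job 1: 10
  Job 2: 17
  Job 3: 9
Max job total = 17
Lower bound = max(21, 17) = 21

21
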